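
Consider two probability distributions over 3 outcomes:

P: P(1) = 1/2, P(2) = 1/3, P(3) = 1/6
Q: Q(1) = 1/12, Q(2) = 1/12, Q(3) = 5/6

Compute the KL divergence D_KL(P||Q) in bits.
1.5722 bits

D_KL(P||Q) = Σ P(x) log₂(P(x)/Q(x))

Computing term by term:
  P(1)·log₂(P(1)/Q(1)) = (1/2)·log₂((1/2)/(1/12)) = 1.29248
  P(2)·log₂(P(2)/Q(2)) = (1/3)·log₂((1/3)/(1/12)) = 0.66667
  P(3)·log₂(P(3)/Q(3)) = (1/6)·log₂((1/6)/(5/6)) = -0.38699

D_KL(P||Q) = 1.29248 + 0.66667 - 0.38699 = 1.57216 ≈ 1.5722 bits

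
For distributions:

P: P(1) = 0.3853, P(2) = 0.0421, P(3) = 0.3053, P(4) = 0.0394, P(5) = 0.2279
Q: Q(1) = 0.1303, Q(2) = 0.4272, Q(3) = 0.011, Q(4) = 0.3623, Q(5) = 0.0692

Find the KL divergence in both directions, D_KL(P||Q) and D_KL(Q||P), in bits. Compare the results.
D_KL(P||Q) = 2.1915 bits, D_KL(Q||P) = 2.2123 bits. D_KL(Q||P) is larger than D_KL(P||Q) by 0.0208 bits; the two directions differ.

D_KL(P||Q) = Σ P(x) log₂(P(x)/Q(x))

Computing term by term:
  P(1)·log₂(P(1)/Q(1)) = 0.3853·log₂(0.3853/0.1303) = 0.60267
  P(2)·log₂(P(2)/Q(2)) = 0.0421·log₂(0.0421/0.4272) = -0.14074
  P(3)·log₂(P(3)/Q(3)) = 0.3053·log₂(0.3053/0.011) = 1.46381
  P(4)·log₂(P(4)/Q(4)) = 0.0394·log₂(0.0394/0.3623) = -0.12612
  P(5)·log₂(P(5)/Q(5)) = 0.2279·log₂(0.2279/0.0692) = 0.39189

D_KL(P||Q) = 0.60267 - 0.14074 + 1.46381 - 0.12612 + 0.39189 = 2.19151 ≈ 2.1915 bits

D_KL(Q||P) = Σ Q(x) log₂(Q(x)/P(x))

Computing term by term:
  Q(1)·log₂(Q(1)/P(1)) = 0.1303·log₂(0.1303/0.3853) = -0.20381
  Q(2)·log₂(Q(2)/P(2)) = 0.4272·log₂(0.4272/0.0421) = 1.42814
  Q(3)·log₂(Q(3)/P(3)) = 0.011·log₂(0.011/0.3053) = -0.05274
  Q(4)·log₂(Q(4)/P(4)) = 0.3623·log₂(0.3623/0.0394) = 1.15969
  Q(5)·log₂(Q(5)/P(5)) = 0.0692·log₂(0.0692/0.2279) = -0.11899

D_KL(Q||P) = -0.20381 + 1.42814 - 0.05274 + 1.15969 - 0.11899 = 2.21229 ≈ 2.2123 bits

These are NOT equal (difference: 0.0208 bits). KL divergence is asymmetric: D_KL(P||Q) ≠ D_KL(Q||P) in general.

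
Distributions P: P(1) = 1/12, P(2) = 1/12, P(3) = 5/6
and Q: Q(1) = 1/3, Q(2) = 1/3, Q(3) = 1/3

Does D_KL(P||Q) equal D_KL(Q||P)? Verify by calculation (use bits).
D_KL(P||Q) = 0.7683 bits, D_KL(Q||P) = 0.8927 bits. No — D_KL(P||Q) ≠ D_KL(Q||P) for this pair.

D_KL(P||Q) = Σ P(x) log₂(P(x)/Q(x))

Computing term by term:
  P(1)·log₂(P(1)/Q(1)) = (1/12)·log₂((1/12)/(1/3)) = -0.16667
  P(2)·log₂(P(2)/Q(2)) = (1/12)·log₂((1/12)/(1/3)) = -0.16667
  P(3)·log₂(P(3)/Q(3)) = (5/6)·log₂((5/6)/(1/3)) = 1.10161

D_KL(P||Q) = -0.16667 - 0.16667 + 1.10161 = 0.76827 ≈ 0.7683 bits

D_KL(Q||P) = Σ Q(x) log₂(Q(x)/P(x))

Computing term by term:
  Q(1)·log₂(Q(1)/P(1)) = (1/3)·log₂((1/3)/(1/12)) = 0.66667
  Q(2)·log₂(Q(2)/P(2)) = (1/3)·log₂((1/3)/(1/12)) = 0.66667
  Q(3)·log₂(Q(3)/P(3)) = (1/3)·log₂((1/3)/(5/6)) = -0.44064

D_KL(Q||P) = 0.66667 + 0.66667 - 0.44064 = 0.89270 ≈ 0.8927 bits

These are NOT equal (difference: 0.1244 bits). KL divergence is asymmetric: D_KL(P||Q) ≠ D_KL(Q||P) in general.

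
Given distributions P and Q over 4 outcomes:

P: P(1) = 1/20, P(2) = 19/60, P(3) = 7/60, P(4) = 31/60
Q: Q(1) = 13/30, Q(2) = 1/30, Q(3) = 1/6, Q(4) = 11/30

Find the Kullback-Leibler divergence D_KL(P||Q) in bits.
1.0683 bits

D_KL(P||Q) = Σ P(x) log₂(P(x)/Q(x))

Computing term by term:
  P(1)·log₂(P(1)/Q(1)) = (1/20)·log₂((1/20)/(13/30)) = -0.15577
  P(2)·log₂(P(2)/Q(2)) = (19/60)·log₂((19/60)/(1/30)) = 1.02851
  P(3)·log₂(P(3)/Q(3)) = (7/60)·log₂((7/60)/(1/6)) = -0.06003
  P(4)·log₂(P(4)/Q(4)) = (31/60)·log₂((31/60)/(11/30)) = 0.25563

D_KL(P||Q) = -0.15577 + 1.02851 - 0.06003 + 0.25563 = 1.06834 ≈ 1.0683 bits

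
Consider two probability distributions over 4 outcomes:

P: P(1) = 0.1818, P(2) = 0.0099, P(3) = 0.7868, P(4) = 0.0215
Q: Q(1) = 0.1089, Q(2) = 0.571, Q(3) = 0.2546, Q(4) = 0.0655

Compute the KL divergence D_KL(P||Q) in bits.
1.3227 bits

D_KL(P||Q) = Σ P(x) log₂(P(x)/Q(x))

Computing term by term:
  P(1)·log₂(P(1)/Q(1)) = 0.1818·log₂(0.1818/0.1089) = 0.13441
  P(2)·log₂(P(2)/Q(2)) = 0.0099·log₂(0.0099/0.571) = -0.05791
  P(3)·log₂(P(3)/Q(3)) = 0.7868·log₂(0.7868/0.2546) = 1.28073
  P(4)·log₂(P(4)/Q(4)) = 0.0215·log₂(0.0215/0.0655) = -0.03455

D_KL(P||Q) = 0.13441 - 0.05791 + 1.28073 - 0.03455 = 1.32268 ≈ 1.3227 bits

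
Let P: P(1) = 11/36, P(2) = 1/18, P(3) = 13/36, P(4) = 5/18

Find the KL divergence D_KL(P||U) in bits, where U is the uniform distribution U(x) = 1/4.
0.2017 bits

U(i) = 1/4 for all i

D_KL(P||U) = Σ P(x) log₂(P(x) / (1/4))
           = Σ P(x) log₂(P(x)) + log₂(4)
           = log₂(4) - H(P)

H(P) = -Σ P(x) log₂(P(x)):
  -P(1)·log₂(P(1)) = -(11/36)·log₂(11/36) = 0.52265
  -P(2)·log₂(P(2)) = -(1/18)·log₂(1/18) = 0.23166
  -P(3)·log₂(P(3)) = -(13/36)·log₂(13/36) = 0.53065
  -P(4)·log₂(P(4)) = -(5/18)·log₂(5/18) = 0.51333
H(P) = 0.52265 + 0.23166 + 0.53065 + 0.51333 = 1.79829 bits

log₂(4) = 2.00000 bits

D_KL(P||U) = 2.00000 - 1.79829 = 0.20171 ≈ 0.2017 bits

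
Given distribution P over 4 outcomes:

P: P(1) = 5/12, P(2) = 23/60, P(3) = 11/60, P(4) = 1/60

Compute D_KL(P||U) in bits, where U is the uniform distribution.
0.3963 bits

U(i) = 1/4 for all i

D_KL(P||U) = Σ P(x) log₂(P(x) / (1/4))
           = Σ P(x) log₂(P(x)) + log₂(4)
           = log₂(4) - H(P)

H(P) = -Σ P(x) log₂(P(x)):
  -P(1)·log₂(P(1)) = -(5/12)·log₂(5/12) = 0.52626
  -P(2)·log₂(P(2)) = -(23/60)·log₂(23/60) = 0.53028
  -P(3)·log₂(P(3)) = -(11/60)·log₂(11/60) = 0.44870
  -P(4)·log₂(P(4)) = -(1/60)·log₂(1/60) = 0.09845
H(P) = 0.52626 + 0.53028 + 0.44870 + 0.09845 = 1.60369 bits

log₂(4) = 2.00000 bits

D_KL(P||U) = 2.00000 - 1.60369 = 0.39631 ≈ 0.3963 bits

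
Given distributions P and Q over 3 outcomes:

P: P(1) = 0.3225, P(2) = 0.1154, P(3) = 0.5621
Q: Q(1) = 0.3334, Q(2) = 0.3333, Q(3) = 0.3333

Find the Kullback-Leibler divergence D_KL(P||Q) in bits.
0.2318 bits

D_KL(P||Q) = Σ P(x) log₂(P(x)/Q(x))

Computing term by term:
  P(1)·log₂(P(1)/Q(1)) = 0.3225·log₂(0.3225/0.3334) = -0.01547
  P(2)·log₂(P(2)/Q(2)) = 0.1154·log₂(0.1154/0.3333) = -0.17658
  P(3)·log₂(P(3)/Q(3)) = 0.5621·log₂(0.5621/0.3333) = 0.42383

D_KL(P||Q) = -0.01547 - 0.17658 + 0.42383 = 0.23178 ≈ 0.2318 bits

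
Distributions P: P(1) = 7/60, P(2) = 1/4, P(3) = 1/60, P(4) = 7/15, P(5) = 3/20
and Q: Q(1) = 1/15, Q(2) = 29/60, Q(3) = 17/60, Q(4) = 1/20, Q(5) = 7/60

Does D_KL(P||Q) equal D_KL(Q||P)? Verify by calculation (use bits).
D_KL(P||Q) = 1.3465 bits, D_KL(Q||P) = 1.3606 bits. No — D_KL(P||Q) ≠ D_KL(Q||P) for this pair.

D_KL(P||Q) = Σ P(x) log₂(P(x)/Q(x))

Computing term by term:
  P(1)·log₂(P(1)/Q(1)) = (7/60)·log₂((7/60)/(1/15)) = 0.09419
  P(2)·log₂(P(2)/Q(2)) = (1/4)·log₂((1/4)/(29/60)) = -0.23777
  P(3)·log₂(P(3)/Q(3)) = (1/60)·log₂((1/60)/(17/60)) = -0.06812
  P(4)·log₂(P(4)/Q(4)) = (7/15)·log₂((7/15)/(1/20)) = 1.50378
  P(5)·log₂(P(5)/Q(5)) = (3/20)·log₂((3/20)/(7/60)) = 0.05439

D_KL(P||Q) = 0.09419 - 0.23777 - 0.06812 + 1.50378 + 0.05439 = 1.34647 ≈ 1.3465 bits

D_KL(Q||P) = Σ Q(x) log₂(Q(x)/P(x))

Computing term by term:
  Q(1)·log₂(Q(1)/P(1)) = (1/15)·log₂((1/15)/(7/60)) = -0.05382
  Q(2)·log₂(Q(2)/P(2)) = (29/60)·log₂((29/60)/(1/4)) = 0.45969
  Q(3)·log₂(Q(3)/P(3)) = (17/60)·log₂((17/60)/(1/60)) = 1.15811
  Q(4)·log₂(Q(4)/P(4)) = (1/20)·log₂((1/20)/(7/15)) = -0.16112
  Q(5)·log₂(Q(5)/P(5)) = (7/60)·log₂((7/60)/(3/20)) = -0.04230

D_KL(Q||P) = -0.05382 + 0.45969 + 1.15811 - 0.16112 - 0.04230 = 1.36056 ≈ 1.3606 bits

These are NOT equal (difference: 0.0141 bits). KL divergence is asymmetric: D_KL(P||Q) ≠ D_KL(Q||P) in general.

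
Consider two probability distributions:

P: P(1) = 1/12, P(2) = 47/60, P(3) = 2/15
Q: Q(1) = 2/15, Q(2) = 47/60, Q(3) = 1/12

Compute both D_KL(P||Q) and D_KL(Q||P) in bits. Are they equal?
D_KL(P||Q) = 0.0339 bits, D_KL(Q||P) = 0.0339 bits. Yes, in this case they are equal (although KL divergence is not symmetric in general).

D_KL(P||Q) = Σ P(x) log₂(P(x)/Q(x))

Computing term by term:
  P(1)·log₂(P(1)/Q(1)) = (1/12)·log₂((1/12)/(2/15)) = -0.05651
  P(2)·log₂(P(2)/Q(2)) = (47/60)·log₂((47/60)/(47/60)) = 0.00000
  P(3)·log₂(P(3)/Q(3)) = (2/15)·log₂((2/15)/(1/12)) = 0.09041

D_KL(P||Q) = -0.05651 + 0.00000 + 0.09041 = 0.03390 ≈ 0.0339 bits

D_KL(Q||P) = Σ Q(x) log₂(Q(x)/P(x))

Computing term by term:
  Q(1)·log₂(Q(1)/P(1)) = (2/15)·log₂((2/15)/(1/12)) = 0.09041
  Q(2)·log₂(Q(2)/P(2)) = (47/60)·log₂((47/60)/(47/60)) = 0.00000
  Q(3)·log₂(Q(3)/P(3)) = (1/12)·log₂((1/12)/(2/15)) = -0.05651

D_KL(Q||P) = 0.09041 + 0.00000 - 0.05651 = 0.03390 ≈ 0.0339 bits

These ARE equal here. Q is P with outcomes relabeled (Q(1) = P(3), Q(3) = P(1)) by a relabeling that is its own inverse, so the two sums contain exactly the same terms in a different order. This is a special case — KL divergence is not symmetric in general: D_KL(P||Q) ≠ D_KL(Q||P) for most P, Q.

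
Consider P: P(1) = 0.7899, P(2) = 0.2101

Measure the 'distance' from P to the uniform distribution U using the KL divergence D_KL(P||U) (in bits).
0.2583 bits

U(i) = 1/2 for all i

D_KL(P||U) = Σ P(x) log₂(P(x) / (1/2))
           = Σ P(x) log₂(P(x)) + log₂(2)
           = log₂(2) - H(P)

H(P) = -Σ P(x) log₂(P(x)):
  -P(1)·log₂(P(1)) = -(0.7899)·log₂(0.7899) = 0.26877
  -P(2)·log₂(P(2)) = -(0.2101)·log₂(0.2101) = 0.47290
H(P) = 0.26877 + 0.47290 = 0.74167 bits

log₂(2) = 1.00000 bits

D_KL(P||U) = 1.00000 - 0.74167 = 0.25833 ≈ 0.2583 bits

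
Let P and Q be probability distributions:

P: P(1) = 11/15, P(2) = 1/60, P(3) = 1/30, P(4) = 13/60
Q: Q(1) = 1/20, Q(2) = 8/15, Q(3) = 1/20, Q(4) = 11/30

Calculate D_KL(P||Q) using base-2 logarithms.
2.5740 bits

D_KL(P||Q) = Σ P(x) log₂(P(x)/Q(x))

Computing term by term:
  P(1)·log₂(P(1)/Q(1)) = (11/15)·log₂((11/15)/(1/20)) = 2.84128
  P(2)·log₂(P(2)/Q(2)) = (1/60)·log₂((1/60)/(8/15)) = -0.08333
  P(3)·log₂(P(3)/Q(3)) = (1/30)·log₂((1/30)/(1/20)) = -0.01950
  P(4)·log₂(P(4)/Q(4)) = (13/60)·log₂((13/60)/(11/30)) = -0.16445

D_KL(P||Q) = 2.84128 - 0.08333 - 0.01950 - 0.16445 = 2.57400 ≈ 2.5740 bits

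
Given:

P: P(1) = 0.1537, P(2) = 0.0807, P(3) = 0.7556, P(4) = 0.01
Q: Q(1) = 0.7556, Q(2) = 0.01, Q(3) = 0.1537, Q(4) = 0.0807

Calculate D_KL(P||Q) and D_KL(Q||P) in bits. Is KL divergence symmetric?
D_KL(P||Q) = 1.5959 bits, D_KL(Q||P) = 1.5959 bits. The two values coincide for this particular pair, but no — KL divergence is not symmetric in general.

D_KL(P||Q) = Σ P(x) log₂(P(x)/Q(x))

Computing term by term:
  P(1)·log₂(P(1)/Q(1)) = 0.1537·log₂(0.1537/0.7556) = -0.35313
  P(2)·log₂(P(2)/Q(2)) = 0.0807·log₂(0.0807/0.01) = 0.24311
  P(3)·log₂(P(3)/Q(3)) = 0.7556·log₂(0.7556/0.1537) = 1.73600
  P(4)·log₂(P(4)/Q(4)) = 0.01·log₂(0.01/0.0807) = -0.03013

D_KL(P||Q) = -0.35313 + 0.24311 + 1.73600 - 0.03013 = 1.59585 ≈ 1.5959 bits

D_KL(Q||P) = Σ Q(x) log₂(Q(x)/P(x))

Computing term by term:
  Q(1)·log₂(Q(1)/P(1)) = 0.7556·log₂(0.7556/0.1537) = 1.73600
  Q(2)·log₂(Q(2)/P(2)) = 0.01·log₂(0.01/0.0807) = -0.03013
  Q(3)·log₂(Q(3)/P(3)) = 0.1537·log₂(0.1537/0.7556) = -0.35313
  Q(4)·log₂(Q(4)/P(4)) = 0.0807·log₂(0.0807/0.01) = 0.24311

D_KL(Q||P) = 1.73600 - 0.03013 - 0.35313 + 0.24311 = 1.59585 ≈ 1.5959 bits

These ARE equal here. Q is P with outcomes relabeled (Q(1) = P(3), Q(2) = P(4), Q(3) = P(1), Q(4) = P(2)) by a relabeling that is its own inverse, so the two sums contain exactly the same terms in a different order. This is a special case — KL divergence is not symmetric in general: D_KL(P||Q) ≠ D_KL(Q||P) for most P, Q.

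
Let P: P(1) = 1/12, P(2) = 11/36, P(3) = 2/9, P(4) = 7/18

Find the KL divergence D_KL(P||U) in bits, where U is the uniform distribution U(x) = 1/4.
0.1665 bits

U(i) = 1/4 for all i

D_KL(P||U) = Σ P(x) log₂(P(x) / (1/4))
           = Σ P(x) log₂(P(x)) + log₂(4)
           = log₂(4) - H(P)

H(P) = -Σ P(x) log₂(P(x)):
  -P(1)·log₂(P(1)) = -(1/12)·log₂(1/12) = 0.29875
  -P(2)·log₂(P(2)) = -(11/36)·log₂(11/36) = 0.52265
  -P(3)·log₂(P(3)) = -(2/9)·log₂(2/9) = 0.48221
  -P(4)·log₂(P(4)) = -(7/18)·log₂(7/18) = 0.52989
H(P) = 0.29875 + 0.52265 + 0.48221 + 0.52989 = 1.83350 bits

log₂(4) = 2.00000 bits

D_KL(P||U) = 2.00000 - 1.83350 = 0.16650 ≈ 0.1665 bits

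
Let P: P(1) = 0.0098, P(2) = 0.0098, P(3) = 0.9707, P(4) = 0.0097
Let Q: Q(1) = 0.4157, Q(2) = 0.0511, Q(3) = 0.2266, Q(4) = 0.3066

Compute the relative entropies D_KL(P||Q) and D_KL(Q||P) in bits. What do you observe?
D_KL(P||Q) = 1.9127 bits, D_KL(Q||P) = 3.4212 bits. The two directions give different values (D_KL(Q||P) exceeds D_KL(P||Q) by 1.5085 bits): KL divergence is asymmetric.

D_KL(P||Q) = Σ P(x) log₂(P(x)/Q(x))

Computing term by term:
  P(1)·log₂(P(1)/Q(1)) = 0.0098·log₂(0.0098/0.4157) = -0.05298
  P(2)·log₂(P(2)/Q(2)) = 0.0098·log₂(0.0098/0.0511) = -0.02335
  P(3)·log₂(P(3)/Q(3)) = 0.9707·log₂(0.9707/0.2266) = 2.03738
  P(4)·log₂(P(4)/Q(4)) = 0.0097·log₂(0.0097/0.3066) = -0.04833

D_KL(P||Q) = -0.05298 - 0.02335 + 2.03738 - 0.04833 = 1.91272 ≈ 1.9127 bits

D_KL(Q||P) = Σ Q(x) log₂(Q(x)/P(x))

Computing term by term:
  Q(1)·log₂(Q(1)/P(1)) = 0.4157·log₂(0.4157/0.0098) = 2.24753
  Q(2)·log₂(Q(2)/P(2)) = 0.0511·log₂(0.0511/0.0098) = 0.12174
  Q(3)·log₂(Q(3)/P(3)) = 0.2266·log₂(0.2266/0.9707) = -0.47561
  Q(4)·log₂(Q(4)/P(4)) = 0.3066·log₂(0.3066/0.0097) = 1.52755

D_KL(Q||P) = 2.24753 + 0.12174 - 0.47561 + 1.52755 = 3.42121 ≈ 3.4212 bits

These are NOT equal (difference: 1.5085 bits). KL divergence is asymmetric: D_KL(P||Q) ≠ D_KL(Q||P) in general.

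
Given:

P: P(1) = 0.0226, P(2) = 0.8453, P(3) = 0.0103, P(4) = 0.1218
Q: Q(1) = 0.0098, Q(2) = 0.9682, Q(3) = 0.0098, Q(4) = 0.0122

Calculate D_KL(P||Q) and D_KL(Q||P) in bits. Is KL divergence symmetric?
D_KL(P||Q) = 0.2668 bits, D_KL(Q||P) = 0.1366 bits. No, KL divergence is not symmetric.

D_KL(P||Q) = Σ P(x) log₂(P(x)/Q(x))

Computing term by term:
  P(1)·log₂(P(1)/Q(1)) = 0.0226·log₂(0.0226/0.0098) = 0.02724
  P(2)·log₂(P(2)/Q(2)) = 0.8453·log₂(0.8453/0.9682) = -0.16554
  P(3)·log₂(P(3)/Q(3)) = 0.0103·log₂(0.0103/0.0098) = 0.00074
  P(4)·log₂(P(4)/Q(4)) = 0.1218·log₂(0.1218/0.0122) = 0.40432

D_KL(P||Q) = 0.02724 - 0.16554 + 0.00074 + 0.40432 = 0.26676 ≈ 0.2668 bits

D_KL(Q||P) = Σ Q(x) log₂(Q(x)/P(x))

Computing term by term:
  Q(1)·log₂(Q(1)/P(1)) = 0.0098·log₂(0.0098/0.0226) = -0.01181
  Q(2)·log₂(Q(2)/P(2)) = 0.9682·log₂(0.9682/0.8453) = 0.18961
  Q(3)·log₂(Q(3)/P(3)) = 0.0098·log₂(0.0098/0.0103) = -0.00070
  Q(4)·log₂(Q(4)/P(4)) = 0.0122·log₂(0.0122/0.1218) = -0.04050

D_KL(Q||P) = -0.01181 + 0.18961 - 0.00070 - 0.04050 = 0.13660 ≈ 0.1366 bits

These are NOT equal (difference: 0.1302 bits). KL divergence is asymmetric: D_KL(P||Q) ≠ D_KL(Q||P) in general.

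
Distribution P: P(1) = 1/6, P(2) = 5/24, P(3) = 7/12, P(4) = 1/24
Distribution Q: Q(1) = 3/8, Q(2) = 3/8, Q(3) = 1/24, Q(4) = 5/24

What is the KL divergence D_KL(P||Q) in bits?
1.7526 bits

D_KL(P||Q) = Σ P(x) log₂(P(x)/Q(x))

Computing term by term:
  P(1)·log₂(P(1)/Q(1)) = (1/6)·log₂((1/6)/(3/8)) = -0.19499
  P(2)·log₂(P(2)/Q(2)) = (5/24)·log₂((5/24)/(3/8)) = -0.17667
  P(3)·log₂(P(3)/Q(3)) = (7/12)·log₂((7/12)/(1/24)) = 2.22096
  P(4)·log₂(P(4)/Q(4)) = (1/24)·log₂((1/24)/(5/24)) = -0.09675

D_KL(P||Q) = -0.19499 - 0.17667 + 2.22096 - 0.09675 = 1.75255 ≈ 1.7526 bits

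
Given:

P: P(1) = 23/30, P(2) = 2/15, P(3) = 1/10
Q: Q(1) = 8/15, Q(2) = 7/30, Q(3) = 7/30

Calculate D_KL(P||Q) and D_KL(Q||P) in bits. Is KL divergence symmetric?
D_KL(P||Q) = 0.1715 bits, D_KL(Q||P) = 0.1944 bits. No, KL divergence is not symmetric.

D_KL(P||Q) = Σ P(x) log₂(P(x)/Q(x))

Computing term by term:
  P(1)·log₂(P(1)/Q(1)) = (23/30)·log₂((23/30)/(8/15)) = 0.40140
  P(2)·log₂(P(2)/Q(2)) = (2/15)·log₂((2/15)/(7/30)) = -0.10765
  P(3)·log₂(P(3)/Q(3)) = (1/10)·log₂((1/10)/(7/30)) = -0.12224

D_KL(P||Q) = 0.40140 - 0.10765 - 0.12224 = 0.17151 ≈ 0.1715 bits

D_KL(Q||P) = Σ Q(x) log₂(Q(x)/P(x))

Computing term by term:
  Q(1)·log₂(Q(1)/P(1)) = (8/15)·log₂((8/15)/(23/30)) = -0.27923
  Q(2)·log₂(Q(2)/P(2)) = (7/30)·log₂((7/30)/(2/15)) = 0.18838
  Q(3)·log₂(Q(3)/P(3)) = (7/30)·log₂((7/30)/(1/10)) = 0.28522

D_KL(Q||P) = -0.27923 + 0.18838 + 0.28522 = 0.19437 ≈ 0.1944 bits

These are NOT equal (difference: 0.0229 bits). KL divergence is asymmetric: D_KL(P||Q) ≠ D_KL(Q||P) in general.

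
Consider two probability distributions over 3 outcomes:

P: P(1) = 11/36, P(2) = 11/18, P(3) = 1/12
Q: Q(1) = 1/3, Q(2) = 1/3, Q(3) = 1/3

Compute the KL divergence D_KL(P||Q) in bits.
0.3294 bits

D_KL(P||Q) = Σ P(x) log₂(P(x)/Q(x))

Computing term by term:
  P(1)·log₂(P(1)/Q(1)) = (11/36)·log₂((11/36)/(1/3)) = -0.03836
  P(2)·log₂(P(2)/Q(2)) = (11/18)·log₂((11/18)/(1/3)) = 0.53440
  P(3)·log₂(P(3)/Q(3)) = (1/12)·log₂((1/12)/(1/3)) = -0.16667

D_KL(P||Q) = -0.03836 + 0.53440 - 0.16667 = 0.32937 ≈ 0.3294 bits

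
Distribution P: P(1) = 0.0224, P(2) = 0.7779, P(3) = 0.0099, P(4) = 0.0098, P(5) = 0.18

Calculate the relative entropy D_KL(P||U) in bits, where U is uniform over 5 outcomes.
1.3407 bits

U(i) = 1/5 for all i

D_KL(P||U) = Σ P(x) log₂(P(x) / (1/5))
           = Σ P(x) log₂(P(x)) + log₂(5)
           = log₂(5) - H(P)

H(P) = -Σ P(x) log₂(P(x)):
  -P(1)·log₂(P(1)) = -(0.0224)·log₂(0.0224) = 0.12276
  -P(2)·log₂(P(2)) = -(0.7779)·log₂(0.7779) = 0.28187
  -P(3)·log₂(P(3)) = -(0.0099)·log₂(0.0099) = 0.06592
  -P(4)·log₂(P(4)) = -(0.0098)·log₂(0.0098) = 0.06540
  -P(5)·log₂(P(5)) = -(0.18)·log₂(0.18) = 0.44531
H(P) = 0.12276 + 0.28187 + 0.06592 + 0.06540 + 0.44531 = 0.98126 bits

log₂(5) = 2.32193 bits

D_KL(P||U) = 2.32193 - 0.98126 = 1.34067 ≈ 1.3407 bits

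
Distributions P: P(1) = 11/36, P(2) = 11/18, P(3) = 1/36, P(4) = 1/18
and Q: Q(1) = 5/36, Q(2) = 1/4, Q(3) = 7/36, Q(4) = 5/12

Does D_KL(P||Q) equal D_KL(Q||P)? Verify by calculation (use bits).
D_KL(P||Q) = 0.8961 bits, D_KL(Q||P) = 1.2767 bits. No — D_KL(P||Q) ≠ D_KL(Q||P) for this pair.

D_KL(P||Q) = Σ P(x) log₂(P(x)/Q(x))

Computing term by term:
  P(1)·log₂(P(1)/Q(1)) = (11/36)·log₂((11/36)/(5/36)) = 0.34757
  P(2)·log₂(P(2)/Q(2)) = (11/18)·log₂((11/18)/(1/4)) = 0.78803
  P(3)·log₂(P(3)/Q(3)) = (1/36)·log₂((1/36)/(7/36)) = -0.07798
  P(4)·log₂(P(4)/Q(4)) = (1/18)·log₂((1/18)/(5/12)) = -0.16149

D_KL(P||Q) = 0.34757 + 0.78803 - 0.07798 - 0.16149 = 0.89613 ≈ 0.8961 bits

D_KL(Q||P) = Σ Q(x) log₂(Q(x)/P(x))

Computing term by term:
  Q(1)·log₂(Q(1)/P(1)) = (5/36)·log₂((5/36)/(11/36)) = -0.15799
  Q(2)·log₂(Q(2)/P(2)) = (1/4)·log₂((1/4)/(11/18)) = -0.32238
  Q(3)·log₂(Q(3)/P(3)) = (7/36)·log₂((7/36)/(1/36)) = 0.54587
  Q(4)·log₂(Q(4)/P(4)) = (5/12)·log₂((5/12)/(1/18)) = 1.21120

D_KL(Q||P) = -0.15799 - 0.32238 + 0.54587 + 1.21120 = 1.27670 ≈ 1.2767 bits

These are NOT equal (difference: 0.3806 bits). KL divergence is asymmetric: D_KL(P||Q) ≠ D_KL(Q||P) in general.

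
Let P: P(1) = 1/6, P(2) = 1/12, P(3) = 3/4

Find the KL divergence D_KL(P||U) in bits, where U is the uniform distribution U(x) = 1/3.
0.5441 bits

U(i) = 1/3 for all i

D_KL(P||U) = Σ P(x) log₂(P(x) / (1/3))
           = Σ P(x) log₂(P(x)) + log₂(3)
           = log₂(3) - H(P)

H(P) = -Σ P(x) log₂(P(x)):
  -P(1)·log₂(P(1)) = -(1/6)·log₂(1/6) = 0.43083
  -P(2)·log₂(P(2)) = -(1/12)·log₂(1/12) = 0.29875
  -P(3)·log₂(P(3)) = -(3/4)·log₂(3/4) = 0.31128
H(P) = 0.43083 + 0.29875 + 0.31128 = 1.04086 bits

log₂(3) = 1.58496 bits

D_KL(P||U) = 1.58496 - 1.04086 = 0.54410 ≈ 0.5441 bits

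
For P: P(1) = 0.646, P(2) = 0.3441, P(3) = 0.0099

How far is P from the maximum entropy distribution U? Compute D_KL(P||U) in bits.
0.5822 bits

U(i) = 1/3 for all i

D_KL(P||U) = Σ P(x) log₂(P(x) / (1/3))
           = Σ P(x) log₂(P(x)) + log₂(3)
           = log₂(3) - H(P)

H(P) = -Σ P(x) log₂(P(x)):
  -P(1)·log₂(P(1)) = -(0.646)·log₂(0.646) = 0.40723
  -P(2)·log₂(P(2)) = -(0.3441)·log₂(0.3441) = 0.52960
  -P(3)·log₂(P(3)) = -(0.0099)·log₂(0.0099) = 0.06592
H(P) = 0.40723 + 0.52960 + 0.06592 = 1.00275 bits

log₂(3) = 1.58496 bits

D_KL(P||U) = 1.58496 - 1.00275 = 0.58221 ≈ 0.5822 bits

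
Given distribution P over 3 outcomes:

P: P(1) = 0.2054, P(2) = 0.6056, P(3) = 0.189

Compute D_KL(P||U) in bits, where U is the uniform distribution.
0.2235 bits

U(i) = 1/3 for all i

D_KL(P||U) = Σ P(x) log₂(P(x) / (1/3))
           = Σ P(x) log₂(P(x)) + log₂(3)
           = log₂(3) - H(P)

H(P) = -Σ P(x) log₂(P(x)):
  -P(1)·log₂(P(1)) = -(0.2054)·log₂(0.2054) = 0.46903
  -P(2)·log₂(P(2)) = -(0.6056)·log₂(0.6056) = 0.43819
  -P(3)·log₂(P(3)) = -(0.189)·log₂(0.189) = 0.45427
H(P) = 0.46903 + 0.43819 + 0.45427 = 1.36149 bits

log₂(3) = 1.58496 bits

D_KL(P||U) = 1.58496 - 1.36149 = 0.22347 ≈ 0.2235 bits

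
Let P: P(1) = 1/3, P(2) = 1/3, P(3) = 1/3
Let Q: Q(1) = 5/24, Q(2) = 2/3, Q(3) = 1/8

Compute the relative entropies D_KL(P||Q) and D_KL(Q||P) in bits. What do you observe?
D_KL(P||Q) = 0.3644 bits, D_KL(Q||P) = 0.3485 bits. The two directions give different values (D_KL(P||Q) exceeds D_KL(Q||P) by 0.0159 bits): KL divergence is asymmetric.

D_KL(P||Q) = Σ P(x) log₂(P(x)/Q(x))

Computing term by term:
  P(1)·log₂(P(1)/Q(1)) = (1/3)·log₂((1/3)/(5/24)) = 0.22602
  P(2)·log₂(P(2)/Q(2)) = (1/3)·log₂((1/3)/(2/3)) = -0.33333
  P(3)·log₂(P(3)/Q(3)) = (1/3)·log₂((1/3)/(1/8)) = 0.47168

D_KL(P||Q) = 0.22602 - 0.33333 + 0.47168 = 0.36437 ≈ 0.3644 bits

D_KL(Q||P) = Σ Q(x) log₂(Q(x)/P(x))

Computing term by term:
  Q(1)·log₂(Q(1)/P(1)) = (5/24)·log₂((5/24)/(1/3)) = -0.14126
  Q(2)·log₂(Q(2)/P(2)) = (2/3)·log₂((2/3)/(1/3)) = 0.66667
  Q(3)·log₂(Q(3)/P(3)) = (1/8)·log₂((1/8)/(1/3)) = -0.17688

D_KL(Q||P) = -0.14126 + 0.66667 - 0.17688 = 0.34853 ≈ 0.3485 bits

These are NOT equal (difference: 0.0159 bits). KL divergence is asymmetric: D_KL(P||Q) ≠ D_KL(Q||P) in general.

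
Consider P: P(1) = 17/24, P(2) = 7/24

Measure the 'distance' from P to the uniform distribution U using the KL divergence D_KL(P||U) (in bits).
0.1291 bits

U(i) = 1/2 for all i

D_KL(P||U) = Σ P(x) log₂(P(x) / (1/2))
           = Σ P(x) log₂(P(x)) + log₂(2)
           = log₂(2) - H(P)

H(P) = -Σ P(x) log₂(P(x)):
  -P(1)·log₂(P(1)) = -(17/24)·log₂(17/24) = 0.35240
  -P(2)·log₂(P(2)) = -(7/24)·log₂(7/24) = 0.51847
H(P) = 0.35240 + 0.51847 = 0.87087 bits

log₂(2) = 1.00000 bits

D_KL(P||U) = 1.00000 - 0.87087 = 0.12913 ≈ 0.1291 bits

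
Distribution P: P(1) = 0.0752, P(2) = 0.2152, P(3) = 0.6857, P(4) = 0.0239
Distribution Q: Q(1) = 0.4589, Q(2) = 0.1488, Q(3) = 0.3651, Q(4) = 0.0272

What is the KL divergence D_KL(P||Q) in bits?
0.5374 bits

D_KL(P||Q) = Σ P(x) log₂(P(x)/Q(x))

Computing term by term:
  P(1)·log₂(P(1)/Q(1)) = 0.0752·log₂(0.0752/0.4589) = -0.19623
  P(2)·log₂(P(2)/Q(2)) = 0.2152·log₂(0.2152/0.1488) = 0.11455
  P(3)·log₂(P(3)/Q(3)) = 0.6857·log₂(0.6857/0.3651) = 0.62350
  P(4)·log₂(P(4)/Q(4)) = 0.0239·log₂(0.0239/0.0272) = -0.00446

D_KL(P||Q) = -0.19623 + 0.11455 + 0.62350 - 0.00446 = 0.53736 ≈ 0.5374 bits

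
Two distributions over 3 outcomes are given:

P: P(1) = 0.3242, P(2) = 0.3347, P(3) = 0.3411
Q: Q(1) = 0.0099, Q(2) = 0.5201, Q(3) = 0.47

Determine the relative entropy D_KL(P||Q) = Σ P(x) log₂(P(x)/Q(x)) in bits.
1.2612 bits

D_KL(P||Q) = Σ P(x) log₂(P(x)/Q(x))

Computing term by term:
  P(1)·log₂(P(1)/Q(1)) = 0.3242·log₂(0.3242/0.0099) = 1.63180
  P(2)·log₂(P(2)/Q(2)) = 0.3347·log₂(0.3347/0.5201) = -0.21284
  P(3)·log₂(P(3)/Q(3)) = 0.3411·log₂(0.3411/0.47) = -0.15775

D_KL(P||Q) = 1.63180 - 0.21284 - 0.15775 = 1.26121 ≈ 1.2612 bits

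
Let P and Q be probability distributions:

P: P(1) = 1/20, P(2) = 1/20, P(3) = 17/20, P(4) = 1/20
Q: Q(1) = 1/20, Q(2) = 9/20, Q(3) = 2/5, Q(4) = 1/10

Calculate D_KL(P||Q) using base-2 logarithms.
0.7158 bits

D_KL(P||Q) = Σ P(x) log₂(P(x)/Q(x))

Computing term by term:
  P(1)·log₂(P(1)/Q(1)) = (1/20)·log₂((1/20)/(1/20)) = 0.00000
  P(2)·log₂(P(2)/Q(2)) = (1/20)·log₂((1/20)/(9/20)) = -0.15850
  P(3)·log₂(P(3)/Q(3)) = (17/20)·log₂((17/20)/(2/5)) = 0.92434
  P(4)·log₂(P(4)/Q(4)) = (1/20)·log₂((1/20)/(1/10)) = -0.05000

D_KL(P||Q) = 0.00000 - 0.15850 + 0.92434 - 0.05000 = 0.71584 ≈ 0.7158 bits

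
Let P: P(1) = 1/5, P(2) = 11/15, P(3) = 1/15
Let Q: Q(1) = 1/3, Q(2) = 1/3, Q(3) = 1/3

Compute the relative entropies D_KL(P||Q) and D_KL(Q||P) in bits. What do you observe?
D_KL(P||Q) = 0.5320 bits, D_KL(Q||P) = 0.6405 bits. The two directions give different values (D_KL(Q||P) exceeds D_KL(P||Q) by 0.1085 bits): KL divergence is asymmetric.

D_KL(P||Q) = Σ P(x) log₂(P(x)/Q(x))

Computing term by term:
  P(1)·log₂(P(1)/Q(1)) = (1/5)·log₂((1/5)/(1/3)) = -0.14739
  P(2)·log₂(P(2)/Q(2)) = (11/15)·log₂((11/15)/(1/3)) = 0.83417
  P(3)·log₂(P(3)/Q(3)) = (1/15)·log₂((1/15)/(1/3)) = -0.15480

D_KL(P||Q) = -0.14739 + 0.83417 - 0.15480 = 0.53198 ≈ 0.5320 bits

D_KL(Q||P) = Σ Q(x) log₂(Q(x)/P(x))

Computing term by term:
  Q(1)·log₂(Q(1)/P(1)) = (1/3)·log₂((1/3)/(1/5)) = 0.24566
  Q(2)·log₂(Q(2)/P(2)) = (1/3)·log₂((1/3)/(11/15)) = -0.37917
  Q(3)·log₂(Q(3)/P(3)) = (1/3)·log₂((1/3)/(1/15)) = 0.77398

D_KL(Q||P) = 0.24566 - 0.37917 + 0.77398 = 0.64047 ≈ 0.6405 bits

These are NOT equal (difference: 0.1085 bits). KL divergence is asymmetric: D_KL(P||Q) ≠ D_KL(Q||P) in general.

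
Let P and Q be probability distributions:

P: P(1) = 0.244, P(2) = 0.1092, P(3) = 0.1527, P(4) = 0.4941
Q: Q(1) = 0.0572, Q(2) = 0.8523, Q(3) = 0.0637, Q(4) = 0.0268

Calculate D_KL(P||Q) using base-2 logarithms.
2.4570 bits

D_KL(P||Q) = Σ P(x) log₂(P(x)/Q(x))

Computing term by term:
  P(1)·log₂(P(1)/Q(1)) = 0.244·log₂(0.244/0.0572) = 0.51064
  P(2)·log₂(P(2)/Q(2)) = 0.1092·log₂(0.1092/0.8523) = -0.32371
  P(3)·log₂(P(3)/Q(3)) = 0.1527·log₂(0.1527/0.0637) = 0.19261
  P(4)·log₂(P(4)/Q(4)) = 0.4941·log₂(0.4941/0.0268) = 2.07744

D_KL(P||Q) = 0.51064 - 0.32371 + 0.19261 + 2.07744 = 2.45698 ≈ 2.4570 bits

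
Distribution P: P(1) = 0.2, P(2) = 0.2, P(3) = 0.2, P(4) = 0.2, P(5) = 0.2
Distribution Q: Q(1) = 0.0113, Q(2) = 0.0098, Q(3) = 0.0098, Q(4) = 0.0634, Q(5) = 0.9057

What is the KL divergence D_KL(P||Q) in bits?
2.4652 bits

D_KL(P||Q) = Σ P(x) log₂(P(x)/Q(x))

Computing term by term:
  P(1)·log₂(P(1)/Q(1)) = 0.2·log₂(0.2/0.0113) = 0.82912
  P(2)·log₂(P(2)/Q(2)) = 0.2·log₂(0.2/0.0098) = 0.87021
  P(3)·log₂(P(3)/Q(3)) = 0.2·log₂(0.2/0.0098) = 0.87021
  P(4)·log₂(P(4)/Q(4)) = 0.2·log₂(0.2/0.0634) = 0.33149
  P(5)·log₂(P(5)/Q(5)) = 0.2·log₂(0.2/0.9057) = -0.43581

D_KL(P||Q) = 0.82912 + 0.87021 + 0.87021 + 0.33149 - 0.43581 = 2.46522 ≈ 2.4652 bits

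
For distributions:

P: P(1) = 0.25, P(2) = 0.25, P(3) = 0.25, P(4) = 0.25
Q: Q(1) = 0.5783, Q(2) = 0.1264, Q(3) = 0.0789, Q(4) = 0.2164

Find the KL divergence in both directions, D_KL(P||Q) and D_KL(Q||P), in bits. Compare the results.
D_KL(P||Q) = 0.4115 bits, D_KL(Q||P) = 0.3990 bits. D_KL(P||Q) is larger than D_KL(Q||P) by 0.0125 bits; the two directions differ.

D_KL(P||Q) = Σ P(x) log₂(P(x)/Q(x))

Computing term by term:
  P(1)·log₂(P(1)/Q(1)) = 0.25·log₂(0.25/0.5783) = -0.30247
  P(2)·log₂(P(2)/Q(2)) = 0.25·log₂(0.25/0.1264) = 0.24598
  P(3)·log₂(P(3)/Q(3)) = 0.25·log₂(0.25/0.0789) = 0.41596
  P(4)·log₂(P(4)/Q(4)) = 0.25·log₂(0.25/0.2164) = 0.05206

D_KL(P||Q) = -0.30247 + 0.24598 + 0.41596 + 0.05206 = 0.41153 ≈ 0.4115 bits

D_KL(Q||P) = Σ Q(x) log₂(Q(x)/P(x))

Computing term by term:
  Q(1)·log₂(Q(1)/P(1)) = 0.5783·log₂(0.5783/0.25) = 0.69968
  Q(2)·log₂(Q(2)/P(2)) = 0.1264·log₂(0.1264/0.25) = -0.12437
  Q(3)·log₂(Q(3)/P(3)) = 0.0789·log₂(0.0789/0.25) = -0.13128
  Q(4)·log₂(Q(4)/P(4)) = 0.2164·log₂(0.2164/0.25) = -0.04506

D_KL(Q||P) = 0.69968 - 0.12437 - 0.13128 - 0.04506 = 0.39897 ≈ 0.3990 bits

These are NOT equal (difference: 0.0125 bits). KL divergence is asymmetric: D_KL(P||Q) ≠ D_KL(Q||P) in general.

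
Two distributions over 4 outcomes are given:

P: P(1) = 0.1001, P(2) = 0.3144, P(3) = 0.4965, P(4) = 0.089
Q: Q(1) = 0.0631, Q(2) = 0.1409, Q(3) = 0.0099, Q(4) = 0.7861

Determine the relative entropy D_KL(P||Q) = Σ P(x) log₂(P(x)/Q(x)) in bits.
2.9553 bits

D_KL(P||Q) = Σ P(x) log₂(P(x)/Q(x))

Computing term by term:
  P(1)·log₂(P(1)/Q(1)) = 0.1001·log₂(0.1001/0.0631) = 0.06664
  P(2)·log₂(P(2)/Q(2)) = 0.3144·log₂(0.3144/0.1409) = 0.36405
  P(3)·log₂(P(3)/Q(3)) = 0.4965·log₂(0.4965/0.0099) = 2.80434
  P(4)·log₂(P(4)/Q(4)) = 0.089·log₂(0.089/0.7861) = -0.27971

D_KL(P||Q) = 0.06664 + 0.36405 + 2.80434 - 0.27971 = 2.95532 ≈ 2.9553 bits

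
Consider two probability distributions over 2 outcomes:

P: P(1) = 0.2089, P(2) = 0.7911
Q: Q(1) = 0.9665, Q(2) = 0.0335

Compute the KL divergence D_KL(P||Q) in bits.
3.1470 bits

D_KL(P||Q) = Σ P(x) log₂(P(x)/Q(x))

Computing term by term:
  P(1)·log₂(P(1)/Q(1)) = 0.2089·log₂(0.2089/0.9665) = -0.46166
  P(2)·log₂(P(2)/Q(2)) = 0.7911·log₂(0.7911/0.0335) = 3.60870

D_KL(P||Q) = -0.46166 + 3.60870 = 3.14704 ≈ 3.1470 bits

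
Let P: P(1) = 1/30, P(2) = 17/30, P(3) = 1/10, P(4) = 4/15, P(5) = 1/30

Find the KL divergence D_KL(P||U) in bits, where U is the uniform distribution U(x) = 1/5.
0.6898 bits

U(i) = 1/5 for all i

D_KL(P||U) = Σ P(x) log₂(P(x) / (1/5))
           = Σ P(x) log₂(P(x)) + log₂(5)
           = log₂(5) - H(P)

H(P) = -Σ P(x) log₂(P(x)):
  -P(1)·log₂(P(1)) = -(1/30)·log₂(1/30) = 0.16356
  -P(2)·log₂(P(2)) = -(17/30)·log₂(17/30) = 0.46434
  -P(3)·log₂(P(3)) = -(1/10)·log₂(1/10) = 0.33219
  -P(4)·log₂(P(4)) = -(4/15)·log₂(4/15) = 0.50850
  -P(5)·log₂(P(5)) = -(1/30)·log₂(1/30) = 0.16356
H(P) = 0.16356 + 0.46434 + 0.33219 + 0.50850 + 0.16356 = 1.63215 bits

log₂(5) = 2.32193 bits

D_KL(P||U) = 2.32193 - 1.63215 = 0.68978 ≈ 0.6898 bits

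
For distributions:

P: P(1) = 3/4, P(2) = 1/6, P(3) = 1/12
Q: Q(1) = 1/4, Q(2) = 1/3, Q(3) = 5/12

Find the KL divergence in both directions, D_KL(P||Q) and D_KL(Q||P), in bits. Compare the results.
D_KL(P||Q) = 0.8286 bits, D_KL(Q||P) = 0.9046 bits. D_KL(Q||P) is larger than D_KL(P||Q) by 0.0760 bits; the two directions differ.

D_KL(P||Q) = Σ P(x) log₂(P(x)/Q(x))

Computing term by term:
  P(1)·log₂(P(1)/Q(1)) = (3/4)·log₂((3/4)/(1/4)) = 1.18872
  P(2)·log₂(P(2)/Q(2)) = (1/6)·log₂((1/6)/(1/3)) = -0.16667
  P(3)·log₂(P(3)/Q(3)) = (1/12)·log₂((1/12)/(5/12)) = -0.19349

D_KL(P||Q) = 1.18872 - 0.16667 - 0.19349 = 0.82856 ≈ 0.8286 bits

D_KL(Q||P) = Σ Q(x) log₂(Q(x)/P(x))

Computing term by term:
  Q(1)·log₂(Q(1)/P(1)) = (1/4)·log₂((1/4)/(3/4)) = -0.39624
  Q(2)·log₂(Q(2)/P(2)) = (1/3)·log₂((1/3)/(1/6)) = 0.33333
  Q(3)·log₂(Q(3)/P(3)) = (5/12)·log₂((5/12)/(1/12)) = 0.96747

D_KL(Q||P) = -0.39624 + 0.33333 + 0.96747 = 0.90456 ≈ 0.9046 bits

These are NOT equal (difference: 0.0760 bits). KL divergence is asymmetric: D_KL(P||Q) ≠ D_KL(Q||P) in general.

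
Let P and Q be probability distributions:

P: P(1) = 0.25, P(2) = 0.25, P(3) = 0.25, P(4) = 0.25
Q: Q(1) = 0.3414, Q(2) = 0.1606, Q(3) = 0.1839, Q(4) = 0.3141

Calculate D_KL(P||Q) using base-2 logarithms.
0.0757 bits

D_KL(P||Q) = Σ P(x) log₂(P(x)/Q(x))

Computing term by term:
  P(1)·log₂(P(1)/Q(1)) = 0.25·log₂(0.25/0.3414) = -0.11238
  P(2)·log₂(P(2)/Q(2)) = 0.25·log₂(0.25/0.1606) = 0.15961
  P(3)·log₂(P(3)/Q(3)) = 0.25·log₂(0.25/0.1839) = 0.11075
  P(4)·log₂(P(4)/Q(4)) = 0.25·log₂(0.25/0.3141) = -0.08232

D_KL(P||Q) = -0.11238 + 0.15961 + 0.11075 - 0.08232 = 0.07566 ≈ 0.0757 bits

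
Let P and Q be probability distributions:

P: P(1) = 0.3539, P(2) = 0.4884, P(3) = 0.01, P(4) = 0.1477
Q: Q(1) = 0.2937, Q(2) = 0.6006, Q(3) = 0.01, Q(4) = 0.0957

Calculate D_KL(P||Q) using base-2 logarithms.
0.0420 bits

D_KL(P||Q) = Σ P(x) log₂(P(x)/Q(x))

Computing term by term:
  P(1)·log₂(P(1)/Q(1)) = 0.3539·log₂(0.3539/0.2937) = 0.09520
  P(2)·log₂(P(2)/Q(2)) = 0.4884·log₂(0.4884/0.6006) = -0.14571
  P(3)·log₂(P(3)/Q(3)) = 0.01·log₂(0.01/0.01) = 0.00000
  P(4)·log₂(P(4)/Q(4)) = 0.1477·log₂(0.1477/0.0957) = 0.09247

D_KL(P||Q) = 0.09520 - 0.14571 + 0.00000 + 0.09247 = 0.04196 ≈ 0.0420 bits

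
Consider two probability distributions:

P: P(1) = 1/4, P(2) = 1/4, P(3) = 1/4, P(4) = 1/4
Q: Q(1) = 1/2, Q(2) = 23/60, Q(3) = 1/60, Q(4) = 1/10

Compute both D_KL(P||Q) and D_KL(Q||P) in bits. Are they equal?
D_KL(P||Q) = 0.9030 bits, D_KL(Q||P) = 0.5391 bits. No, they are not equal.

D_KL(P||Q) = Σ P(x) log₂(P(x)/Q(x))

Computing term by term:
  P(1)·log₂(P(1)/Q(1)) = (1/4)·log₂((1/4)/(1/2)) = -0.25000
  P(2)·log₂(P(2)/Q(2)) = (1/4)·log₂((1/4)/(23/60)) = -0.15417
  P(3)·log₂(P(3)/Q(3)) = (1/4)·log₂((1/4)/(1/60)) = 0.97672
  P(4)·log₂(P(4)/Q(4)) = (1/4)·log₂((1/4)/(1/10)) = 0.33048

D_KL(P||Q) = -0.25000 - 0.15417 + 0.97672 + 0.33048 = 0.90303 ≈ 0.9030 bits

D_KL(Q||P) = Σ Q(x) log₂(Q(x)/P(x))

Computing term by term:
  Q(1)·log₂(Q(1)/P(1)) = (1/2)·log₂((1/2)/(1/4)) = 0.50000
  Q(2)·log₂(Q(2)/P(2)) = (23/60)·log₂((23/60)/(1/4)) = 0.23639
  Q(3)·log₂(Q(3)/P(3)) = (1/60)·log₂((1/60)/(1/4)) = -0.06511
  Q(4)·log₂(Q(4)/P(4)) = (1/10)·log₂((1/10)/(1/4)) = -0.13219

D_KL(Q||P) = 0.50000 + 0.23639 - 0.06511 - 0.13219 = 0.53909 ≈ 0.5391 bits

These are NOT equal (difference: 0.3639 bits). KL divergence is asymmetric: D_KL(P||Q) ≠ D_KL(Q||P) in general.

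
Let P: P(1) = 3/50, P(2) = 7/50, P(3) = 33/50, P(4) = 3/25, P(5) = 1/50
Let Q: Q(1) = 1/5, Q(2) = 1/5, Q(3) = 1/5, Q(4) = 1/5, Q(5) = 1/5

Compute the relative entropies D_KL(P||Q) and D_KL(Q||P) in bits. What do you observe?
D_KL(P||Q) = 0.8057 bits, D_KL(Q||P) = 0.9176 bits. The two directions give different values (D_KL(Q||P) exceeds D_KL(P||Q) by 0.1119 bits): KL divergence is asymmetric.

D_KL(P||Q) = Σ P(x) log₂(P(x)/Q(x))

Computing term by term:
  P(1)·log₂(P(1)/Q(1)) = (3/50)·log₂((3/50)/(1/5)) = -0.10422
  P(2)·log₂(P(2)/Q(2)) = (7/50)·log₂((7/50)/(1/5)) = -0.07204
  P(3)·log₂(P(3)/Q(3)) = (33/50)·log₂((33/50)/(1/5)) = 1.13683
  P(4)·log₂(P(4)/Q(4)) = (3/25)·log₂((3/25)/(1/5)) = -0.08844
  P(5)·log₂(P(5)/Q(5)) = (1/50)·log₂((1/50)/(1/5)) = -0.06644

D_KL(P||Q) = -0.10422 - 0.07204 + 1.13683 - 0.08844 - 0.06644 = 0.80569 ≈ 0.8057 bits

D_KL(Q||P) = Σ Q(x) log₂(Q(x)/P(x))

Computing term by term:
  Q(1)·log₂(Q(1)/P(1)) = (1/5)·log₂((1/5)/(3/50)) = 0.34739
  Q(2)·log₂(Q(2)/P(2)) = (1/5)·log₂((1/5)/(7/50)) = 0.10291
  Q(3)·log₂(Q(3)/P(3)) = (1/5)·log₂((1/5)/(33/50)) = -0.34449
  Q(4)·log₂(Q(4)/P(4)) = (1/5)·log₂((1/5)/(3/25)) = 0.14739
  Q(5)·log₂(Q(5)/P(5)) = (1/5)·log₂((1/5)/(1/50)) = 0.66439

D_KL(Q||P) = 0.34739 + 0.10291 - 0.34449 + 0.14739 + 0.66439 = 0.91759 ≈ 0.9176 bits

These are NOT equal (difference: 0.1119 bits). KL divergence is asymmetric: D_KL(P||Q) ≠ D_KL(Q||P) in general.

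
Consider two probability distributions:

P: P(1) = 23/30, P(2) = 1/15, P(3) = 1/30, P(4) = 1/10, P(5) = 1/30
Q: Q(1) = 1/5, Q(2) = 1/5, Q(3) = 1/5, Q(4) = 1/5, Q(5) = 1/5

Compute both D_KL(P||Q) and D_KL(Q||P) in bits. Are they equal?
D_KL(P||Q) = 1.1083 bits, D_KL(Q||P) = 1.1633 bits. No, they are not equal.

D_KL(P||Q) = Σ P(x) log₂(P(x)/Q(x))

Computing term by term:
  P(1)·log₂(P(1)/Q(1)) = (23/30)·log₂((23/30)/(1/5)) = 1.48626
  P(2)·log₂(P(2)/Q(2)) = (1/15)·log₂((1/15)/(1/5)) = -0.10566
  P(3)·log₂(P(3)/Q(3)) = (1/30)·log₂((1/30)/(1/5)) = -0.08617
  P(4)·log₂(P(4)/Q(4)) = (1/10)·log₂((1/10)/(1/5)) = -0.10000
  P(5)·log₂(P(5)/Q(5)) = (1/30)·log₂((1/30)/(1/5)) = -0.08617

D_KL(P||Q) = 1.48626 - 0.10566 - 0.08617 - 0.10000 - 0.08617 = 1.10826 ≈ 1.1083 bits

D_KL(Q||P) = Σ Q(x) log₂(Q(x)/P(x))

Computing term by term:
  Q(1)·log₂(Q(1)/P(1)) = (1/5)·log₂((1/5)/(23/30)) = -0.38772
  Q(2)·log₂(Q(2)/P(2)) = (1/5)·log₂((1/5)/(1/15)) = 0.31699
  Q(3)·log₂(Q(3)/P(3)) = (1/5)·log₂((1/5)/(1/30)) = 0.51699
  Q(4)·log₂(Q(4)/P(4)) = (1/5)·log₂((1/5)/(1/10)) = 0.20000
  Q(5)·log₂(Q(5)/P(5)) = (1/5)·log₂((1/5)/(1/30)) = 0.51699

D_KL(Q||P) = -0.38772 + 0.31699 + 0.51699 + 0.20000 + 0.51699 = 1.16325 ≈ 1.1633 bits

These are NOT equal (difference: 0.0550 bits). KL divergence is asymmetric: D_KL(P||Q) ≠ D_KL(Q||P) in general.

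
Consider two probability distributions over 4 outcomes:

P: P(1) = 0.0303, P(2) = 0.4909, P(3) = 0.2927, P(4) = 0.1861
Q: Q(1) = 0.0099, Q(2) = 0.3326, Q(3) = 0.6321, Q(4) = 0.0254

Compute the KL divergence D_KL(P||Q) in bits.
0.5342 bits

D_KL(P||Q) = Σ P(x) log₂(P(x)/Q(x))

Computing term by term:
  P(1)·log₂(P(1)/Q(1)) = 0.0303·log₂(0.0303/0.0099) = 0.04890
  P(2)·log₂(P(2)/Q(2)) = 0.4909·log₂(0.4909/0.3326) = 0.27571
  P(3)·log₂(P(3)/Q(3)) = 0.2927·log₂(0.2927/0.6321) = -0.32511
  P(4)·log₂(P(4)/Q(4)) = 0.1861·log₂(0.1861/0.0254) = 0.53470

D_KL(P||Q) = 0.04890 + 0.27571 - 0.32511 + 0.53470 = 0.53420 ≈ 0.5342 bits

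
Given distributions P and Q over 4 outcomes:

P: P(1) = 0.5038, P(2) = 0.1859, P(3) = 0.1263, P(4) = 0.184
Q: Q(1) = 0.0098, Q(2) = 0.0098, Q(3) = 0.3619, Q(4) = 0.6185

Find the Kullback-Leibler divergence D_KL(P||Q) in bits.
3.1392 bits

D_KL(P||Q) = Σ P(x) log₂(P(x)/Q(x))

Computing term by term:
  P(1)·log₂(P(1)/Q(1)) = 0.5038·log₂(0.5038/0.0098) = 2.86356
  P(2)·log₂(P(2)/Q(2)) = 0.1859·log₂(0.1859/0.0098) = 0.78926
  P(3)·log₂(P(3)/Q(3)) = 0.1263·log₂(0.1263/0.3619) = -0.19182
  P(4)·log₂(P(4)/Q(4)) = 0.184·log₂(0.184/0.6185) = -0.32183

D_KL(P||Q) = 2.86356 + 0.78926 - 0.19182 - 0.32183 = 3.13917 ≈ 3.1392 bits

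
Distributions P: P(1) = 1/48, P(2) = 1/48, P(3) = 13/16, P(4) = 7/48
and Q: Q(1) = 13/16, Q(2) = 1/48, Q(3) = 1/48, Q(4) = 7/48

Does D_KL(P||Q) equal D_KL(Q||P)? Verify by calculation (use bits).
D_KL(P||Q) = 4.1843 bits, D_KL(Q||P) = 4.1843 bits. Yes — for this pair D_KL(P||Q) = D_KL(Q||P).

D_KL(P||Q) = Σ P(x) log₂(P(x)/Q(x))

Computing term by term:
  P(1)·log₂(P(1)/Q(1)) = (1/48)·log₂((1/48)/(13/16)) = -0.11011
  P(2)·log₂(P(2)/Q(2)) = (1/48)·log₂((1/48)/(1/48)) = 0.00000
  P(3)·log₂(P(3)/Q(3)) = (13/16)·log₂((13/16)/(1/48)) = 4.29439
  P(4)·log₂(P(4)/Q(4)) = (7/48)·log₂((7/48)/(7/48)) = 0.00000

D_KL(P||Q) = -0.11011 + 0.00000 + 4.29439 + 0.00000 = 4.18428 ≈ 4.1843 bits

D_KL(Q||P) = Σ Q(x) log₂(Q(x)/P(x))

Computing term by term:
  Q(1)·log₂(Q(1)/P(1)) = (13/16)·log₂((13/16)/(1/48)) = 4.29439
  Q(2)·log₂(Q(2)/P(2)) = (1/48)·log₂((1/48)/(1/48)) = 0.00000
  Q(3)·log₂(Q(3)/P(3)) = (1/48)·log₂((1/48)/(13/16)) = -0.11011
  Q(4)·log₂(Q(4)/P(4)) = (7/48)·log₂((7/48)/(7/48)) = 0.00000

D_KL(Q||P) = 4.29439 + 0.00000 - 0.11011 + 0.00000 = 4.18428 ≈ 4.1843 bits

These ARE equal here. Q is P with outcomes relabeled (Q(1) = P(3), Q(3) = P(1)) by a relabeling that is its own inverse, so the two sums contain exactly the same terms in a different order. This is a special case — KL divergence is not symmetric in general: D_KL(P||Q) ≠ D_KL(Q||P) for most P, Q.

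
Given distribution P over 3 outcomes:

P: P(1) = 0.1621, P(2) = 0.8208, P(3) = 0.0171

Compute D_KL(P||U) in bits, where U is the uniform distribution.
0.8252 bits

U(i) = 1/3 for all i

D_KL(P||U) = Σ P(x) log₂(P(x) / (1/3))
           = Σ P(x) log₂(P(x)) + log₂(3)
           = log₂(3) - H(P)

H(P) = -Σ P(x) log₂(P(x)):
  -P(1)·log₂(P(1)) = -(0.1621)·log₂(0.1621) = 0.42552
  -P(2)·log₂(P(2)) = -(0.8208)·log₂(0.8208) = 0.23384
  -P(3)·log₂(P(3)) = -(0.0171)·log₂(0.0171) = 0.10037
H(P) = 0.42552 + 0.23384 + 0.10037 = 0.75973 bits

log₂(3) = 1.58496 bits

D_KL(P||U) = 1.58496 - 0.75973 = 0.82523 ≈ 0.8252 bits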